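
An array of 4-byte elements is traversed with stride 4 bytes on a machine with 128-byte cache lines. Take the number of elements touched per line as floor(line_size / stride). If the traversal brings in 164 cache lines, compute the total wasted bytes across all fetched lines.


Elements per line = floor(128 / 4) = 32
Bytes used per line = 32 * 4 = 128
Wasted per line = 128 - 128 = 0
Total wasted = 0 * 164 = 0

0


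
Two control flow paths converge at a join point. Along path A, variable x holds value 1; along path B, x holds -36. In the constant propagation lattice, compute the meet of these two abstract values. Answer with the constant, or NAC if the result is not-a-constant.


Meet operation: if both paths give the same constant, result is that constant; if they differ, result is NAC (not-a-constant).
Path A: 1, Path B: -36 -> differ
Result: not-a-constant -> NAC

NAC


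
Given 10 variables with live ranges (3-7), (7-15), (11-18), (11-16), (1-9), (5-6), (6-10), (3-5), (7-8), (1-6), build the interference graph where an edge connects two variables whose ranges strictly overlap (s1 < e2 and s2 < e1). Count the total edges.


Check all pairs for overlapping intervals.
Two intervals (s1,e1) and (s2,e2) overlap if s1 < e2 and s2 < e1.
v0 (3-7) vs v1..v9: overlaps v4, v5, v6, v7, v9 -> 5
v1 (7-15) vs v2..v9: overlaps v2, v3, v4, v6, v8 -> 5
v2 (11-18) vs v3..v9: overlaps v3 -> 1
v3 (11-16) vs v4..v9: overlaps none -> 0
v4 (1-9) vs v5..v9: overlaps v5, v6, v7, v8, v9 -> 5
v5 (5-6) vs v6..v9: overlaps v9 -> 1
v6 (6-10) vs v7..v9: overlaps v8 -> 1
v7 (3-5) vs v8..v9: overlaps v9 -> 1
v8 (7-8) vs v9: overlaps none -> 0
Total overlapping pairs = 5 + 5 + 1 + 0 + 5 + 1 + 1 + 1 + 0 = 19

19


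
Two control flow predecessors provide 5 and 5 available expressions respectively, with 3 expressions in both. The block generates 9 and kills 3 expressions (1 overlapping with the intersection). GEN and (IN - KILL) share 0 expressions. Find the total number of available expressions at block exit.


IN = intersection of predecessors = 3
IN - KILL = 3 - 1 = 2
|OUT| = |GEN| + |IN - KILL| - |GEN ∩ (IN - KILL)| = 9 + 2 - 0 = 11

11


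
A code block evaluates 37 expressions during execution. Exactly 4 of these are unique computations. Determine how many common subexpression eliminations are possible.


CSE count = total expressions - unique expressions
= 37 - 4 = 33

33


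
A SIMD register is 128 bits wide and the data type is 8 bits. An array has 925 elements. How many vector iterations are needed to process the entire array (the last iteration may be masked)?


Width = 128 / 8 = 16 elements per vector op
Iterations = ceil(925 / 16) = 58

58


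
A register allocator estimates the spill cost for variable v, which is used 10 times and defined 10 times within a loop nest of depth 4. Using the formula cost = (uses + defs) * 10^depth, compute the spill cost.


uses + defs = 10 + 10 = 20
10^4 = 10000
Spill cost = 20 * 10000 = 200000

200000


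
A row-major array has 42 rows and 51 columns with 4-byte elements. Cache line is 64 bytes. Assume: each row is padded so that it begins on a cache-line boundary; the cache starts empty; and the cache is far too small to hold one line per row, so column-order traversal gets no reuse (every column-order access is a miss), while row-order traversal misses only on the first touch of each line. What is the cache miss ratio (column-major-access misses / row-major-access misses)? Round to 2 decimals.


Each row occupies 51 * 4 = 204 bytes and starts on a line boundary, so it spans ceil(204 / 64) = 4 cache lines.
Row-major traversal misses (one per line touched): 42 * ceil(51 * 4 / 64) = 168
Column-major traversal misses (no reuse, every access misses): 42 * 51 = 2142
Ratio = 2142 / 168 = 12.75

12.75


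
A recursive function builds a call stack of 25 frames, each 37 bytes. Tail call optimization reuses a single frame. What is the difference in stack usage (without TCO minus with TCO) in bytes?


Without TCO: 25 * 37 = 925 bytes
With TCO: reuse 1 frame = 37 bytes
Savings = 925 - 37 = 888

888


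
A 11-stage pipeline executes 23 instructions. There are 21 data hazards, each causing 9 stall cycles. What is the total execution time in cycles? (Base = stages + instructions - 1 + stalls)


Base cycles = 11 + 23 - 1 = 33
Total stalls = 21 * 9 = 189
Total = 33 + 189 = 222

222


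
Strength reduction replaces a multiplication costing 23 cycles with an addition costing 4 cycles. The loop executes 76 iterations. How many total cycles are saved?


Per-iteration saving = 23 - 4 = 19
Total saved = 76 * 19 = 1444

1444


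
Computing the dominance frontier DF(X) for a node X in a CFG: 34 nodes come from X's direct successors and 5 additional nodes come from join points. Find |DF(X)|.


DF(X) = direct successor contributions + join point contributions
= 34 + 5 = 39

39


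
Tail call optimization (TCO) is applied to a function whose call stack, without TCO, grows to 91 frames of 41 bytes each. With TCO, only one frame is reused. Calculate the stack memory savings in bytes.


Without TCO: 91 * 41 = 3731 bytes
With TCO: reuse 1 frame = 41 bytes
Savings = 3731 - 41 = 3690

3690


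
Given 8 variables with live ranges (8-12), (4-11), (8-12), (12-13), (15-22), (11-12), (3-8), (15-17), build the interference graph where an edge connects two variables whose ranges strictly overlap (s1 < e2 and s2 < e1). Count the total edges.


Check all pairs for overlapping intervals.
Two intervals (s1,e1) and (s2,e2) overlap if s1 < e2 and s2 < e1.
v0 (8-12) vs v1..v7: overlaps v1, v2, v5 -> 3
v1 (4-11) vs v2..v7: overlaps v2, v6 -> 2
v2 (8-12) vs v3..v7: overlaps v5 -> 1
v3 (12-13) vs v4..v7: overlaps none -> 0
v4 (15-22) vs v5..v7: overlaps v7 -> 1
v5 (11-12) vs v6..v7: overlaps none -> 0
v6 (3-8) vs v7: overlaps none -> 0
Total overlapping pairs = 3 + 2 + 1 + 0 + 1 + 0 + 0 = 7

7


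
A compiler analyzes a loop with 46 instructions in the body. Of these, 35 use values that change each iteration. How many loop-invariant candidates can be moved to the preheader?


Invariant candidates = total - loop-dependent
= 46 - 35 = 11

11


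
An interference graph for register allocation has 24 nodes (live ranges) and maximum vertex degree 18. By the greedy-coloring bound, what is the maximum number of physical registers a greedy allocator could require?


Greedy coloring never needs more than (max_degree + 1) colors: when coloring a vertex, at most max_degree neighbors are already colored.
Upper bound = 18 + 1 = 19

19


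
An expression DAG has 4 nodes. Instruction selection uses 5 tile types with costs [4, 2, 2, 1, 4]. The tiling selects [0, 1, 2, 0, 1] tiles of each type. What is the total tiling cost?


Total cost = sum(count_i * cost_i)
= 0*4 + 1*2 + 2*2 + 0*1 + 1*4
= 10

10


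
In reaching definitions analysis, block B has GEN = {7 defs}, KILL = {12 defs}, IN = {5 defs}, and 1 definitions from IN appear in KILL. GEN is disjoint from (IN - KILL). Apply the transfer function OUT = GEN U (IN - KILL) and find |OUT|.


IN - KILL: 5 - 1 = 4 surviving definitions
OUT = GEN + surviving = 7 + 4 = 11

11


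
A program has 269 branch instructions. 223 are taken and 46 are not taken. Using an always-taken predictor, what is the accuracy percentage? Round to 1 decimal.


Predictor: always-taken
Correct predictions = 223
Accuracy = 223 / 269 * 100 = 82.9%

82.9


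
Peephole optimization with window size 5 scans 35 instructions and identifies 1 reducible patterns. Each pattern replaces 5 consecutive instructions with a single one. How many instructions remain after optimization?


Each match removes 4 instructions.
Total removed = 1 * 4 = 4
Remaining = 35 - 4 = 31

31


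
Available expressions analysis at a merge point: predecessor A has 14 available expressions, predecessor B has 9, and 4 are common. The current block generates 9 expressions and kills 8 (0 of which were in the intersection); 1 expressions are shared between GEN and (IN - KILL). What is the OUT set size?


IN = intersection of predecessors = 4
IN - KILL = 4 - 0 = 4
|OUT| = |GEN| + |IN - KILL| - |GEN ∩ (IN - KILL)| = 9 + 4 - 1 = 12

12


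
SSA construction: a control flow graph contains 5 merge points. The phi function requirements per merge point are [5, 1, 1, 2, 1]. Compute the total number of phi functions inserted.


Total phi functions = sum of phi functions at each join node
= 5 + 1 + 1 + 2 + 1 = 10

10


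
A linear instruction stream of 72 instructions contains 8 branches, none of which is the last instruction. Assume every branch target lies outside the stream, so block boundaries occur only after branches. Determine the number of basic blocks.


With no in-sequence branch targets, the leaders are the first instruction plus the instruction after each branch.
Number of basic blocks = branches + 1
= 8 + 1 = 9

9


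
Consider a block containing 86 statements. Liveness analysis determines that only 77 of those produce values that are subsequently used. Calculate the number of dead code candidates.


Dead code = total statements - live definitions
= 86 - 77 = 9

9


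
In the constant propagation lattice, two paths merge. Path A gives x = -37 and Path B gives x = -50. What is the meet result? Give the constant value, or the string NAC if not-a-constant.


Meet operation: if both paths give the same constant, result is that constant; if they differ, result is NAC (not-a-constant).
Path A: -37, Path B: -50 -> differ
Result: not-a-constant -> NAC

NAC


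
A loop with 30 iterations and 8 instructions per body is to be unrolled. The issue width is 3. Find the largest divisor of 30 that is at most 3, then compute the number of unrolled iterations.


Largest divisor of 30 <= 3 is 3
New iterations = 30 / 3 = 10

10


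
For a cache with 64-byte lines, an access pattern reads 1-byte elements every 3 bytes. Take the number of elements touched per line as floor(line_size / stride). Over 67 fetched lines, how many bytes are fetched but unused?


Elements per line = floor(64 / 3) = 21
Bytes used per line = 21 * 1 = 21
Wasted per line = 64 - 21 = 43
Total wasted = 43 * 67 = 2881

2881


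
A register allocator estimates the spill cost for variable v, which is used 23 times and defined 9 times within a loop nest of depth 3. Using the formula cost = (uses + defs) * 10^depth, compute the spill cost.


uses + defs = 23 + 9 = 32
10^3 = 1000
Spill cost = 32 * 1000 = 32000

32000


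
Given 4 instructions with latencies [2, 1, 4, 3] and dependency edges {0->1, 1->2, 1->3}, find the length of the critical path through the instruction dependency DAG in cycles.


Compute longest path through dependency graph: dist(Ik) = max over predecessors of dist + latency(Ik).
dist(I0) = latency 2 = 2
dist(I1) = dist(I0) + 1 = 2 + 1 = 3
dist(I2) = dist(I1) + 4 = 3 + 4 = 7
dist(I3) = dist(I1) + 3 = 3 + 3 = 6
Critical path = max dist = 7

7


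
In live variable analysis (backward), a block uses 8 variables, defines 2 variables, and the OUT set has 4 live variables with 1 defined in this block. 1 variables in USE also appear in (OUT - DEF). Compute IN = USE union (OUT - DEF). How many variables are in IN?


OUT - DEF: 4 - 1 = 3
|IN| = |USE| + |OUT - DEF| - |USE ∩ (OUT - DEF)| = 8 + 3 - 1 = 10

10


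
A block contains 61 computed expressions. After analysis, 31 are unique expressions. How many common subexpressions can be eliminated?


CSE count = total expressions - unique expressions
= 61 - 31 = 30

30


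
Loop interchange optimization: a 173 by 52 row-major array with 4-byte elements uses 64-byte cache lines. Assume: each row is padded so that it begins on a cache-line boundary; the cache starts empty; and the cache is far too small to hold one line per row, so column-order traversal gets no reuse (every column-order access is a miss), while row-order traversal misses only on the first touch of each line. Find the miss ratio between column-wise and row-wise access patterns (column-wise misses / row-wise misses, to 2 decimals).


Each row occupies 52 * 4 = 208 bytes and starts on a line boundary, so it spans ceil(208 / 64) = 4 cache lines.
Row-major traversal misses (one per line touched): 173 * ceil(52 * 4 / 64) = 692
Column-major traversal misses (no reuse, every access misses): 173 * 52 = 8996
Ratio = 8996 / 692 = 13.0

13.0


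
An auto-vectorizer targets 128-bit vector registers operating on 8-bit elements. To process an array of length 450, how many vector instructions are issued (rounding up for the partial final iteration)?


Width = 128 / 8 = 16 elements per vector op
Iterations = ceil(450 / 16) = 29

29


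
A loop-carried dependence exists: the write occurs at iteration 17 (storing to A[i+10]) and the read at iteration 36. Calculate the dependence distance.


Distance = read iteration - write iteration
= 36 - 17 = 19

19


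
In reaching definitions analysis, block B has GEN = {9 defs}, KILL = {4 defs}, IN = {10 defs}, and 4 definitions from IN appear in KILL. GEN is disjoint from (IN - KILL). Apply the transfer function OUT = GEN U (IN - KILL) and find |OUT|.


IN - KILL: 10 - 4 = 6 surviving definitions
OUT = GEN + surviving = 9 + 6 = 15

15


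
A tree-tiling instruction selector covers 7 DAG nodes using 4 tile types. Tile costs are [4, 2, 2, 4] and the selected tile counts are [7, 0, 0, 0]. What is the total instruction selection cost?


Total cost = sum(count_i * cost_i)
= 7*4 + 0*2 + 0*2 + 0*4
= 28

28


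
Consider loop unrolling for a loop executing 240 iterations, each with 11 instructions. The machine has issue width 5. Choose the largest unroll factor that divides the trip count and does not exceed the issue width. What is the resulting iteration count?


Largest divisor of 240 <= 5 is 5
New iterations = 240 / 5 = 48

48


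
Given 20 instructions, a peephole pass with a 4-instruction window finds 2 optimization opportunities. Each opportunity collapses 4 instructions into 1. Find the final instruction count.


Each match removes 3 instructions.
Total removed = 2 * 3 = 6
Remaining = 20 - 6 = 14

14


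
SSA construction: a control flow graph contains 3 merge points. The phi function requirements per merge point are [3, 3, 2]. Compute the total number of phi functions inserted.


Total phi functions = sum of phi functions at each join node
= 3 + 3 + 2 = 8

8


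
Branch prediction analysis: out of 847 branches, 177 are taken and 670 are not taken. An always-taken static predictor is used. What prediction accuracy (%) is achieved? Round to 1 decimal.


Predictor: always-taken
Correct predictions = 177
Accuracy = 177 / 847 * 100 = 20.9%

20.9


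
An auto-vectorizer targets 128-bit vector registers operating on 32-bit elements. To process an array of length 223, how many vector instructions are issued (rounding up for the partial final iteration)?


Width = 128 / 32 = 4 elements per vector op
Iterations = ceil(223 / 4) = 56

56


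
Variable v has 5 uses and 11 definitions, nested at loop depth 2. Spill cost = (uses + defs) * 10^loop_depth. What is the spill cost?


uses + defs = 5 + 11 = 16
10^2 = 100
Spill cost = 16 * 100 = 1600

1600


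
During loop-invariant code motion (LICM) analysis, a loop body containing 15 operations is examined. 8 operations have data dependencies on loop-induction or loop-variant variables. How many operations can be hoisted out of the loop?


Invariant candidates = total - loop-dependent
= 15 - 8 = 7

7


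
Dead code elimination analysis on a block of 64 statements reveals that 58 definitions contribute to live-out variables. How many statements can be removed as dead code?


Dead code = total statements - live definitions
= 64 - 58 = 6

6


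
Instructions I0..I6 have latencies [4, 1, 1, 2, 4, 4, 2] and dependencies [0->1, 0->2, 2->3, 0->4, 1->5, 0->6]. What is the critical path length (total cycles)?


Compute longest path through dependency graph: dist(Ik) = max over predecessors of dist + latency(Ik).
dist(I0) = latency 4 = 4
dist(I1) = dist(I0) + 1 = 4 + 1 = 5
dist(I2) = dist(I0) + 1 = 4 + 1 = 5
dist(I3) = dist(I2) + 2 = 5 + 2 = 7
dist(I4) = dist(I0) + 4 = 4 + 4 = 8
dist(I5) = dist(I1) + 4 = 5 + 4 = 9
dist(I6) = dist(I0) + 2 = 4 + 2 = 6
Critical path = max dist = 9

9


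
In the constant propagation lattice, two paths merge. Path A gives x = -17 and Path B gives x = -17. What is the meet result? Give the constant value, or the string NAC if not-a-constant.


Meet operation: if both paths give the same constant, result is that constant; if they differ, result is NAC (not-a-constant).
Path A: -17, Path B: -17 -> equal
Result: constant -> -17

-17


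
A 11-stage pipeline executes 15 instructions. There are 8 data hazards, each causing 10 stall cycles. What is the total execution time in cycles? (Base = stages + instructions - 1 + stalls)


Base cycles = 11 + 15 - 1 = 25
Total stalls = 8 * 10 = 80
Total = 25 + 80 = 105

105


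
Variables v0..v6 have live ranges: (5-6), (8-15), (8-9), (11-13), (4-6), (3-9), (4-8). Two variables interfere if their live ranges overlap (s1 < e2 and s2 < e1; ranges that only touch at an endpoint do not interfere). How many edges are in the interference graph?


Check all pairs for overlapping intervals.
Two intervals (s1,e1) and (s2,e2) overlap if s1 < e2 and s2 < e1.
v0 (5-6) vs v1..v6: overlaps v4, v5, v6 -> 3
v1 (8-15) vs v2..v6: overlaps v2, v3, v5 -> 3
v2 (8-9) vs v3..v6: overlaps v5 -> 1
v3 (11-13) vs v4..v6: overlaps none -> 0
v4 (4-6) vs v5..v6: overlaps v5, v6 -> 2
v5 (3-9) vs v6: overlaps v6 -> 1
Total overlapping pairs = 3 + 3 + 1 + 0 + 2 + 1 = 10

10


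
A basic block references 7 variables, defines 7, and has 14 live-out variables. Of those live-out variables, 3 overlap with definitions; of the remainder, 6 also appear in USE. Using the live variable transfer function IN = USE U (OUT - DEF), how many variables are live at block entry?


OUT - DEF: 14 - 3 = 11
|IN| = |USE| + |OUT - DEF| - |USE ∩ (OUT - DEF)| = 7 + 11 - 6 = 12

12


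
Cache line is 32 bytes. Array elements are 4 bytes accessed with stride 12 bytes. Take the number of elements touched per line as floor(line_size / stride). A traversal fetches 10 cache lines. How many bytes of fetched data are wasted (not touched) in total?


Elements per line = floor(32 / 12) = 2
Bytes used per line = 2 * 4 = 8
Wasted per line = 32 - 8 = 24
Total wasted = 24 * 10 = 240

240


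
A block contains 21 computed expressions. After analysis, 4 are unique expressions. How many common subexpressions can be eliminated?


CSE count = total expressions - unique expressions
= 21 - 4 = 17

17


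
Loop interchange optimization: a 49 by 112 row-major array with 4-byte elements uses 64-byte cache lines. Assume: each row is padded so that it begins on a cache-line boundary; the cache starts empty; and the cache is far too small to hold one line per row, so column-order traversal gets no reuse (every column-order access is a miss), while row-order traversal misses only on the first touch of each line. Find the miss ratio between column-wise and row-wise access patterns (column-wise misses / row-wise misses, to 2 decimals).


Each row occupies 112 * 4 = 448 bytes and starts on a line boundary, so it spans ceil(448 / 64) = 7 cache lines.
Row-major traversal misses (one per line touched): 49 * ceil(112 * 4 / 64) = 343
Column-major traversal misses (no reuse, every access misses): 49 * 112 = 5488
Ratio = 5488 / 343 = 16.0

16.0


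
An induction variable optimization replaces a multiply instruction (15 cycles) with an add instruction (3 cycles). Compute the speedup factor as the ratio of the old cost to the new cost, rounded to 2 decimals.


Ratio = mult_cost / add_cost = 15 / 3 = 5.0

5.0


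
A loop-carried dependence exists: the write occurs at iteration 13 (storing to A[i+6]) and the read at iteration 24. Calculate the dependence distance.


Distance = read iteration - write iteration
= 24 - 13 = 11

11


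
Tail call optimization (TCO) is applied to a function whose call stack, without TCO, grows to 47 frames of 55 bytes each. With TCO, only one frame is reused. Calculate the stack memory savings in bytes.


Without TCO: 47 * 55 = 2585 bytes
With TCO: reuse 1 frame = 55 bytes
Savings = 2585 - 55 = 2530

2530


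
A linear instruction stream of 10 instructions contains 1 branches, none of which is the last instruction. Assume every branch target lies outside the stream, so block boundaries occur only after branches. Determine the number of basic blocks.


With no in-sequence branch targets, the leaders are the first instruction plus the instruction after each branch.
Number of basic blocks = branches + 1
= 1 + 1 = 2

2


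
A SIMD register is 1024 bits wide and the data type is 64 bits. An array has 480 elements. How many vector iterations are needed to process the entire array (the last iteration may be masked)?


Width = 1024 / 64 = 16 elements per vector op
Iterations = ceil(480 / 16) = 30

30


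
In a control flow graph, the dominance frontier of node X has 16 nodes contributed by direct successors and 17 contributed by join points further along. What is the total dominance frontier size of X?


DF(X) = direct successor contributions + join point contributions
= 16 + 17 = 33

33


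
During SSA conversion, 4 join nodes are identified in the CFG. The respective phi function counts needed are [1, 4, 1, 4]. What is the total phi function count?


Total phi functions = sum of phi functions at each join node
= 1 + 4 + 1 + 4 = 10

10


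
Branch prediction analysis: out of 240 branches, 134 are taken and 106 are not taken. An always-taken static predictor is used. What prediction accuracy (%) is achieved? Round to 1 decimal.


Predictor: always-taken
Correct predictions = 134
Accuracy = 134 / 240 * 100 = 55.8%

55.8


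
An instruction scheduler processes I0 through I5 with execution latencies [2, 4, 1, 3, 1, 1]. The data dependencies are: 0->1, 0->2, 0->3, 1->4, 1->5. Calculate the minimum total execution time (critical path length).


Compute longest path through dependency graph: dist(Ik) = max over predecessors of dist + latency(Ik).
dist(I0) = latency 2 = 2
dist(I1) = dist(I0) + 4 = 2 + 4 = 6
dist(I2) = dist(I0) + 1 = 2 + 1 = 3
dist(I3) = dist(I0) + 3 = 2 + 3 = 5
dist(I4) = dist(I1) + 1 = 6 + 1 = 7
dist(I5) = dist(I1) + 1 = 6 + 1 = 7
Critical path = max dist = 7

7


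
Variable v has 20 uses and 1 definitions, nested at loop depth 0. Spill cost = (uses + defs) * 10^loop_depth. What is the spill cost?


uses + defs = 20 + 1 = 21
10^0 = 1
Spill cost = 21 * 1 = 21

21


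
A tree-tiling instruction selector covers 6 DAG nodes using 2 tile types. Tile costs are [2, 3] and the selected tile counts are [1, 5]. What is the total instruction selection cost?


Total cost = sum(count_i * cost_i)
= 1*2 + 5*3
= 17

17


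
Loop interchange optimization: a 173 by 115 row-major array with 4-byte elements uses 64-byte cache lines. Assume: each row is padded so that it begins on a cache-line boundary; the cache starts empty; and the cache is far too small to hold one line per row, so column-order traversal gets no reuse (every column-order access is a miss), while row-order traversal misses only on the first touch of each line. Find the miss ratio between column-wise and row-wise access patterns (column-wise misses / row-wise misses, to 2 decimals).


Each row occupies 115 * 4 = 460 bytes and starts on a line boundary, so it spans ceil(460 / 64) = 8 cache lines.
Row-major traversal misses (one per line touched): 173 * ceil(115 * 4 / 64) = 1384
Column-major traversal misses (no reuse, every access misses): 173 * 115 = 19895
Ratio = 19895 / 1384 = 14.38

14.38


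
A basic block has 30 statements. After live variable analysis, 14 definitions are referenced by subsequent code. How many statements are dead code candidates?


Dead code = total statements - live definitions
= 30 - 14 = 16

16


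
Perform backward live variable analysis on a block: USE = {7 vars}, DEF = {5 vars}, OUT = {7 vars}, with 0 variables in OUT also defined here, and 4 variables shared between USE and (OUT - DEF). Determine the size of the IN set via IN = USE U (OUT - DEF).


OUT - DEF: 7 - 0 = 7
|IN| = |USE| + |OUT - DEF| - |USE ∩ (OUT - DEF)| = 7 + 7 - 4 = 10

10


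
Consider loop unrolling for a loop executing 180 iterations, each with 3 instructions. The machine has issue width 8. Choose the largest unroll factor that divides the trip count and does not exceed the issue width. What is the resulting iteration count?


Largest divisor of 180 <= 8 is 6
New iterations = 180 / 6 = 30

30


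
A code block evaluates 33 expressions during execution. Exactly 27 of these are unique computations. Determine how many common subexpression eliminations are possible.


CSE count = total expressions - unique expressions
= 33 - 27 = 6

6


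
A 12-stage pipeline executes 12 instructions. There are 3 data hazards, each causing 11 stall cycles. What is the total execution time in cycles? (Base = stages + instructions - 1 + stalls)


Base cycles = 12 + 12 - 1 = 23
Total stalls = 3 * 11 = 33
Total = 23 + 33 = 56

56


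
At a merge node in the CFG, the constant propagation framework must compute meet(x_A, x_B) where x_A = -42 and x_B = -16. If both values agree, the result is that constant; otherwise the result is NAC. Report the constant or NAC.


Meet operation: if both paths give the same constant, result is that constant; if they differ, result is NAC (not-a-constant).
Path A: -42, Path B: -16 -> differ
Result: not-a-constant -> NAC

NAC


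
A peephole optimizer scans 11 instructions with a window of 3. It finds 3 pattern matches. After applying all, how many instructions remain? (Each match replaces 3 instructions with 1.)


Each match removes 2 instructions.
Total removed = 3 * 2 = 6
Remaining = 11 - 6 = 5

5


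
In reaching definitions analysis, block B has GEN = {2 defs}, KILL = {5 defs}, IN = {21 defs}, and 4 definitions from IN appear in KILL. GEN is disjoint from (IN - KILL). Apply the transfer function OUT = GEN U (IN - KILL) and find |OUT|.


IN - KILL: 21 - 4 = 17 surviving definitions
OUT = GEN + surviving = 2 + 17 = 19

19


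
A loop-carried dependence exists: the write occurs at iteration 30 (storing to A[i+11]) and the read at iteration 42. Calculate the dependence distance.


Distance = read iteration - write iteration
= 42 - 30 = 12

12


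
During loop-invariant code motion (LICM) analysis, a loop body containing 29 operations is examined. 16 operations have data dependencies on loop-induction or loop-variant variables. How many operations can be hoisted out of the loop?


Invariant candidates = total - loop-dependent
= 29 - 16 = 13

13


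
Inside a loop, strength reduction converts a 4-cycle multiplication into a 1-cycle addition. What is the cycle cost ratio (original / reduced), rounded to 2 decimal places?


Ratio = mult_cost / add_cost = 4 / 1 = 4.0

4.0


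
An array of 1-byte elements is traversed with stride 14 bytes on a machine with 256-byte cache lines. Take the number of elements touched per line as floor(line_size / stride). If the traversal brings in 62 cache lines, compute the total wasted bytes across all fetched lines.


Elements per line = floor(256 / 14) = 18
Bytes used per line = 18 * 1 = 18
Wasted per line = 256 - 18 = 238
Total wasted = 238 * 62 = 14756

14756


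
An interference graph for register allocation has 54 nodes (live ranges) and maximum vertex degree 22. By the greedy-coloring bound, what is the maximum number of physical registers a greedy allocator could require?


Greedy coloring never needs more than (max_degree + 1) colors: when coloring a vertex, at most max_degree neighbors are already colored.
Upper bound = 22 + 1 = 23

23


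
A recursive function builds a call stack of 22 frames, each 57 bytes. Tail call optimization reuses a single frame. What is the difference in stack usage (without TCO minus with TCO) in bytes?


Without TCO: 22 * 57 = 1254 bytes
With TCO: reuse 1 frame = 57 bytes
Savings = 1254 - 57 = 1197

1197


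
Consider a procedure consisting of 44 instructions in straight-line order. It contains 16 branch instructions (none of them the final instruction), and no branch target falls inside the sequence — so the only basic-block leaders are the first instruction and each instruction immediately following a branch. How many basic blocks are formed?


With no in-sequence branch targets, the leaders are the first instruction plus the instruction after each branch.
Number of basic blocks = branches + 1
= 16 + 1 = 17

17


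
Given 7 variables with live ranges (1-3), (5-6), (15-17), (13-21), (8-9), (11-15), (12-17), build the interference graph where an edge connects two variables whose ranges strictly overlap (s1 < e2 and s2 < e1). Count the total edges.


Check all pairs for overlapping intervals.
Two intervals (s1,e1) and (s2,e2) overlap if s1 < e2 and s2 < e1.
v0 (1-3) vs v1..v6: overlaps none -> 0
v1 (5-6) vs v2..v6: overlaps none -> 0
v2 (15-17) vs v3..v6: overlaps v3, v6 -> 2
v3 (13-21) vs v4..v6: overlaps v5, v6 -> 2
v4 (8-9) vs v5..v6: overlaps none -> 0
v5 (11-15) vs v6: overlaps v6 -> 1
Total overlapping pairs = 0 + 0 + 2 + 2 + 0 + 1 = 5

5


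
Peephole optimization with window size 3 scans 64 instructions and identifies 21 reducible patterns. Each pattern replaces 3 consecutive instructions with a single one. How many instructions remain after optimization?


Each match removes 2 instructions.
Total removed = 21 * 2 = 42
Remaining = 64 - 42 = 22

22


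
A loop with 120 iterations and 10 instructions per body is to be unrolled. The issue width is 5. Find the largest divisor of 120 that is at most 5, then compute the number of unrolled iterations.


Largest divisor of 120 <= 5 is 5
New iterations = 120 / 5 = 24

24


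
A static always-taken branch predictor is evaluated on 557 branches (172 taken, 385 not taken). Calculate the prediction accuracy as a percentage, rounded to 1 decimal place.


Predictor: always-taken
Correct predictions = 172
Accuracy = 172 / 557 * 100 = 30.9%

30.9


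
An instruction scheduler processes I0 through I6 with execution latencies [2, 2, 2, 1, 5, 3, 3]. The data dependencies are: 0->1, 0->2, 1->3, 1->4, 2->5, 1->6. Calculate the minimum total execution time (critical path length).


Compute longest path through dependency graph: dist(Ik) = max over predecessors of dist + latency(Ik).
dist(I0) = latency 2 = 2
dist(I1) = dist(I0) + 2 = 2 + 2 = 4
dist(I2) = dist(I0) + 2 = 2 + 2 = 4
dist(I3) = dist(I1) + 1 = 4 + 1 = 5
dist(I4) = dist(I1) + 5 = 4 + 5 = 9
dist(I5) = dist(I2) + 3 = 4 + 3 = 7
dist(I6) = dist(I1) + 3 = 4 + 3 = 7
Critical path = max dist = 9

9


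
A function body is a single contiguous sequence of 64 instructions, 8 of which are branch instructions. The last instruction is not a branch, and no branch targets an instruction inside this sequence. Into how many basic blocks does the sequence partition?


With no in-sequence branch targets, the leaders are the first instruction plus the instruction after each branch.
Number of basic blocks = branches + 1
= 8 + 1 = 9

9


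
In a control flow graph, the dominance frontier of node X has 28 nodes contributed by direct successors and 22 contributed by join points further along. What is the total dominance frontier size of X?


DF(X) = direct successor contributions + join point contributions
= 28 + 22 = 50

50


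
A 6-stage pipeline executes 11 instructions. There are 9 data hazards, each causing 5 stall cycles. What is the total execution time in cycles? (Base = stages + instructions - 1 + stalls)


Base cycles = 6 + 11 - 1 = 16
Total stalls = 9 * 5 = 45
Total = 16 + 45 = 61

61


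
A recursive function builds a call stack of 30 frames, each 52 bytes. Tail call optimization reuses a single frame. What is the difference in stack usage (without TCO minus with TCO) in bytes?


Without TCO: 30 * 52 = 1560 bytes
With TCO: reuse 1 frame = 52 bytes
Savings = 1560 - 52 = 1508

1508


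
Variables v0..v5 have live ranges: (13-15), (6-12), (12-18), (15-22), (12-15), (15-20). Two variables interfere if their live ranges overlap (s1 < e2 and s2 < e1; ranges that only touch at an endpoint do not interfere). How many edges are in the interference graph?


Check all pairs for overlapping intervals.
Two intervals (s1,e1) and (s2,e2) overlap if s1 < e2 and s2 < e1.
v0 (13-15) vs v1..v5: overlaps v2, v4 -> 2
v1 (6-12) vs v2..v5: overlaps none -> 0
v2 (12-18) vs v3..v5: overlaps v3, v4, v5 -> 3
v3 (15-22) vs v4..v5: overlaps v5 -> 1
v4 (12-15) vs v5: overlaps none -> 0
Total overlapping pairs = 2 + 0 + 3 + 1 + 0 = 6

6


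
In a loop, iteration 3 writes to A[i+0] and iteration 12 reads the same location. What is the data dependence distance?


Distance = read iteration - write iteration
= 12 - 3 = 9

9


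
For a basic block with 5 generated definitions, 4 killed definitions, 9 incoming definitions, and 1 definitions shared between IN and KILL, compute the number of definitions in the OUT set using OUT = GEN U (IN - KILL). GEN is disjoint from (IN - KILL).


IN - KILL: 9 - 1 = 8 surviving definitions
OUT = GEN + surviving = 5 + 8 = 13

13


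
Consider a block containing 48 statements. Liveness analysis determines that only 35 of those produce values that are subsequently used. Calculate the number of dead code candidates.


Dead code = total statements - live definitions
= 48 - 35 = 13

13


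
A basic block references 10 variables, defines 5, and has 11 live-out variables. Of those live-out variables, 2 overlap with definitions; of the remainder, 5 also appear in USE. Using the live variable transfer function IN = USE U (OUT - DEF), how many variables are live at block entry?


OUT - DEF: 11 - 2 = 9
|IN| = |USE| + |OUT - DEF| - |USE ∩ (OUT - DEF)| = 10 + 9 - 5 = 14

14


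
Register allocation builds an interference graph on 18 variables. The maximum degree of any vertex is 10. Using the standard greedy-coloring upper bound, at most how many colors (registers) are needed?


Greedy coloring never needs more than (max_degree + 1) colors: when coloring a vertex, at most max_degree neighbors are already colored.
Upper bound = 10 + 1 = 11

11


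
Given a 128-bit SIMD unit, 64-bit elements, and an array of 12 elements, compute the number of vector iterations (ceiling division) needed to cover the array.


Width = 128 / 64 = 2 elements per vector op
Iterations = ceil(12 / 2) = 6

6


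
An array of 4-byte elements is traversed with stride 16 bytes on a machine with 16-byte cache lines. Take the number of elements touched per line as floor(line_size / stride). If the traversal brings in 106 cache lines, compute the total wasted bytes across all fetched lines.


Elements per line = floor(16 / 16) = 1
Bytes used per line = 1 * 4 = 4
Wasted per line = 16 - 4 = 12
Total wasted = 12 * 106 = 1272

1272


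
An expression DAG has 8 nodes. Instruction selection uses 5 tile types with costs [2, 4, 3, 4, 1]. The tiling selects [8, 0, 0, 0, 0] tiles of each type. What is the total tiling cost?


Total cost = sum(count_i * cost_i)
= 8*2 + 0*4 + 0*3 + 0*4 + 0*1
= 16

16


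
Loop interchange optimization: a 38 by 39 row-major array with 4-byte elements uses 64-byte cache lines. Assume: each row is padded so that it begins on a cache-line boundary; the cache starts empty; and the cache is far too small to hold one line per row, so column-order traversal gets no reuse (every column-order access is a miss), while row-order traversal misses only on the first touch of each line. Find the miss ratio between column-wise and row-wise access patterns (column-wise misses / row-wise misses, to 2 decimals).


Each row occupies 39 * 4 = 156 bytes and starts on a line boundary, so it spans ceil(156 / 64) = 3 cache lines.
Row-major traversal misses (one per line touched): 38 * ceil(39 * 4 / 64) = 114
Column-major traversal misses (no reuse, every access misses): 38 * 39 = 1482
Ratio = 1482 / 114 = 13.0

13.0


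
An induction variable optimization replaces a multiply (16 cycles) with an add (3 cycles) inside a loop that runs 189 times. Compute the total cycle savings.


Per-iteration saving = 16 - 3 = 13
Total saved = 189 * 13 = 2457

2457


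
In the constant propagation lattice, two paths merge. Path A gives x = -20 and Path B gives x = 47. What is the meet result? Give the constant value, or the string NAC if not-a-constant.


Meet operation: if both paths give the same constant, result is that constant; if they differ, result is NAC (not-a-constant).
Path A: -20, Path B: 47 -> differ
Result: not-a-constant -> NAC

NAC


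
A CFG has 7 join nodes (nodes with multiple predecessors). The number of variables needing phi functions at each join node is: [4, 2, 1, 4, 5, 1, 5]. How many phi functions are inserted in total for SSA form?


Total phi functions = sum of phi functions at each join node
= 4 + 2 + 1 + 4 + 5 + 1 + 5 = 22

22


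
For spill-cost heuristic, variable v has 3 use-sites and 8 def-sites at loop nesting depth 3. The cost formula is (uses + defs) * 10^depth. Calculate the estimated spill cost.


uses + defs = 3 + 8 = 11
10^3 = 1000
Spill cost = 11 * 1000 = 11000

11000


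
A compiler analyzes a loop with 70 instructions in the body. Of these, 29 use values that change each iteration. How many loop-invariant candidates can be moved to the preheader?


Invariant candidates = total - loop-dependent
= 70 - 29 = 41

41


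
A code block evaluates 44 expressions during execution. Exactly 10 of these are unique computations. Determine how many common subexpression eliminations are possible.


CSE count = total expressions - unique expressions
= 44 - 10 = 34

34


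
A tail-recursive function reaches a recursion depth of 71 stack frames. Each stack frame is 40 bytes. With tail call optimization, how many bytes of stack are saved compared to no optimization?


Without TCO: 71 * 40 = 2840 bytes
With TCO: reuse 1 frame = 40 bytes
Savings = 2840 - 40 = 2800

2800


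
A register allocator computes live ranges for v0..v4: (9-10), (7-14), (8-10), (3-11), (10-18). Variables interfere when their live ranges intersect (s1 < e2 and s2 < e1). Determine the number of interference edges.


Check all pairs for overlapping intervals.
Two intervals (s1,e1) and (s2,e2) overlap if s1 < e2 and s2 < e1.
v0 (9-10) vs v1..v4: overlaps v1, v2, v3 -> 3
v1 (7-14) vs v2..v4: overlaps v2, v3, v4 -> 3
v2 (8-10) vs v3..v4: overlaps v3 -> 1
v3 (3-11) vs v4: overlaps v4 -> 1
Total overlapping pairs = 3 + 3 + 1 + 1 = 8

8


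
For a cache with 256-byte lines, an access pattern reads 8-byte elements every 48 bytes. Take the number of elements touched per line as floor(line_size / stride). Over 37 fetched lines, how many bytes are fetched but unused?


Elements per line = floor(256 / 48) = 5
Bytes used per line = 5 * 8 = 40
Wasted per line = 256 - 40 = 216
Total wasted = 216 * 37 = 7992

7992


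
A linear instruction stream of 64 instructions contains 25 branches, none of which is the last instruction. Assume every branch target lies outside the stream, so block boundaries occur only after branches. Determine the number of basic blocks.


With no in-sequence branch targets, the leaders are the first instruction plus the instruction after each branch.
Number of basic blocks = branches + 1
= 25 + 1 = 26

26


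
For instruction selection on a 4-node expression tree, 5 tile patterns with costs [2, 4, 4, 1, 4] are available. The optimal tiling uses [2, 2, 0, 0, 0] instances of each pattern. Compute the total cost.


Total cost = sum(count_i * cost_i)
= 2*2 + 2*4 + 0*4 + 0*1 + 0*4
= 12

12


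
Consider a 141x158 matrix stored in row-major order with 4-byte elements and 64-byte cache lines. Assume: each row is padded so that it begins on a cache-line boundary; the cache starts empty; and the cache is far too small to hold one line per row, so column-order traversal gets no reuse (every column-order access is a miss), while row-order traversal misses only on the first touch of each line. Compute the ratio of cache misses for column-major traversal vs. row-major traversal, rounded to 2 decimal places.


Each row occupies 158 * 4 = 632 bytes and starts on a line boundary, so it spans ceil(632 / 64) = 10 cache lines.
Row-major traversal misses (one per line touched): 141 * ceil(158 * 4 / 64) = 1410
Column-major traversal misses (no reuse, every access misses): 141 * 158 = 22278
Ratio = 22278 / 1410 = 15.8

15.8
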